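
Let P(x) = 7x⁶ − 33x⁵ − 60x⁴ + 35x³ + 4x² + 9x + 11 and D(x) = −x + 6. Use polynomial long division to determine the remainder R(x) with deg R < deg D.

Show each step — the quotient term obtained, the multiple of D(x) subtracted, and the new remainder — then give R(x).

R(x) = −7

Step 1: lead(7x⁶ − 33x⁵ − 60x⁴ + 35x³ + 4x² + 9x + 11) ÷ lead(D) = 7x⁶ ÷ −x = −7x⁵. Subtract (−7x⁵)·D = 7x⁶ − 42x⁵. Remainder: 9x⁵ − 60x⁴ + 35x³ + 4x² + 9x + 11.
Step 2: lead(9x⁵ − 60x⁴ + 35x³ + 4x² + 9x + 11) ÷ lead(D) = 9x⁵ ÷ −x = −9x⁴. Subtract (−9x⁴)·D = 9x⁵ − 54x⁴. Remainder: −6x⁴ + 35x³ + 4x² + 9x + 11.
Step 3: lead(−6x⁴ + 35x³ + 4x² + 9x + 11) ÷ lead(D) = −6x⁴ ÷ −x = 6x³. Subtract (6x³)·D = −6x⁴ + 36x³. Remainder: −x³ + 4x² + 9x + 11.
Step 4: lead(−x³ + 4x² + 9x + 11) ÷ lead(D) = −x³ ÷ −x = x². Subtract (x²)·D = −x³ + 6x². Remainder: −2x² + 9x + 11.
Step 5: lead(−2x² + 9x + 11) ÷ lead(D) = −2x² ÷ −x = 2x. Subtract (2x)·D = −2x² + 12x. Remainder: −3x + 11.
Step 6: lead(−3x + 11) ÷ lead(D) = −3x ÷ −x = 3. Subtract (3)·D = −3x + 18. Remainder: −7.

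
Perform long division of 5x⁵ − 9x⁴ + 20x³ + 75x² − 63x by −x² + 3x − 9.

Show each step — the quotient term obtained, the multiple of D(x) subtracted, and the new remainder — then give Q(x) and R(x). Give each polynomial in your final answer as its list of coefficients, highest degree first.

Step 1: lead(5x⁵ − 9x⁴ + 20x³ + 75x² − 63x) ÷ lead(D) = 5x⁵ ÷ −x² = −5x³. Subtract (−5x³)·D = 5x⁵ − 15x⁴ + 45x³. Remainder: 6x⁴ − 25x³ + 75x² − 63x.
Step 2: lead(6x⁴ − 25x³ + 75x² − 63x) ÷ lead(D) = 6x⁴ ÷ −x² = −6x². Subtract (−6x²)·D = 6x⁴ − 18x³ + 54x². Remainder: −7x³ + 21x² − 63x.
Step 3: lead(−7x³ + 21x² − 63x) ÷ lead(D) = −7x³ ÷ −x² = 7x. Subtract (7x)·D = −7x³ + 21x² − 63x. Remainder: 0.

Q = [-5, -6, 7, 0]; R = [0]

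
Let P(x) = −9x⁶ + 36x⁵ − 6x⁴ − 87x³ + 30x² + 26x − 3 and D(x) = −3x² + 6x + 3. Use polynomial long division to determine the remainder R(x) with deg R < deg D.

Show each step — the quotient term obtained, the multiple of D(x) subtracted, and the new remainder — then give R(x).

R(x) = −7x − 6

Step 1: lead(−9x⁶ + 36x⁵ − 6x⁴ − 87x³ + 30x² + 26x − 3) ÷ lead(D) = −9x⁶ ÷ −3x² = 3x⁴. Subtract (3x⁴)·D = −9x⁶ + 18x⁵ + 9x⁴. Remainder: 18x⁵ − 15x⁴ − 87x³ + 30x² + 26x − 3.
Step 2: lead(18x⁵ − 15x⁴ − 87x³ + 30x² + 26x − 3) ÷ lead(D) = 18x⁵ ÷ −3x² = −6x³. Subtract (−6x³)·D = 18x⁵ − 36x⁴ − 18x³. Remainder: 21x⁴ − 69x³ + 30x² + 26x − 3.
Step 3: lead(21x⁴ − 69x³ + 30x² + 26x − 3) ÷ lead(D) = 21x⁴ ÷ −3x² = −7x². Subtract (−7x²)·D = 21x⁴ − 42x³ − 21x². Remainder: −27x³ + 51x² + 26x − 3.
Step 4: lead(−27x³ + 51x² + 26x − 3) ÷ lead(D) = −27x³ ÷ −3x² = 9x. Subtract (9x)·D = −27x³ + 54x² + 27x. Remainder: −3x² − x − 3.
Step 5: lead(−3x² − x − 3) ÷ lead(D) = −3x² ÷ −3x² = 1. Subtract (1)·D = −3x² + 6x + 3. Remainder: −7x − 6.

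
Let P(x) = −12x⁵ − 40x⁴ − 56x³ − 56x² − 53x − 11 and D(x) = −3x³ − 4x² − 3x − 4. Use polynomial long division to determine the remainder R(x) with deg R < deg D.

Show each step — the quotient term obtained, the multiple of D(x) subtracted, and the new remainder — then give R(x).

R(x) = −9x + 5

Step 1: lead(−12x⁵ − 40x⁴ − 56x³ − 56x² − 53x − 11) ÷ lead(D) = −12x⁵ ÷ −3x³ = 4x². Subtract (4x²)·D = −12x⁵ − 16x⁴ − 12x³ − 16x². Remainder: −24x⁴ − 44x³ − 40x² − 53x − 11.
Step 2: lead(−24x⁴ − 44x³ − 40x² − 53x − 11) ÷ lead(D) = −24x⁴ ÷ −3x³ = 8x. Subtract (8x)·D = −24x⁴ − 32x³ − 24x² − 32x. Remainder: −12x³ − 16x² − 21x − 11.
Step 3: lead(−12x³ − 16x² − 21x − 11) ÷ lead(D) = −12x³ ÷ −3x³ = 4. Subtract (4)·D = −12x³ − 16x² − 12x − 16. Remainder: −9x + 5.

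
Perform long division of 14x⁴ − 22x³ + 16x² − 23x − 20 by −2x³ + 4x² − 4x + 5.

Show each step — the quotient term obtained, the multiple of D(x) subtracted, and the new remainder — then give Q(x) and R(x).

Q(x) = −7x − 3; R(x) = −5

Step 1: lead(14x⁴ − 22x³ + 16x² − 23x − 20) ÷ lead(D) = 14x⁴ ÷ −2x³ = −7x. Subtract (−7x)·D = 14x⁴ − 28x³ + 28x² − 35x. Remainder: 6x³ − 12x² + 12x − 20.
Step 2: lead(6x³ − 12x² + 12x − 20) ÷ lead(D) = 6x³ ÷ −2x³ = −3. Subtract (−3)·D = 6x³ − 12x² + 12x − 15. Remainder: −5.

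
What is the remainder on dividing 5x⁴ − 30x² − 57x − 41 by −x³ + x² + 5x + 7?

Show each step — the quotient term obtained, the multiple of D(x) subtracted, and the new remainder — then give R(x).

R(x) = 3x − 6

Step 1: lead(5x⁴ − 30x² − 57x − 41) ÷ lead(D) = 5x⁴ ÷ −x³ = −5x. Subtract (−5x)·D = 5x⁴ − 5x³ − 25x² − 35x. Remainder: 5x³ − 5x² − 22x − 41.
Step 2: lead(5x³ − 5x² − 22x − 41) ÷ lead(D) = 5x³ ÷ −x³ = −5. Subtract (−5)·D = 5x³ − 5x² − 25x − 35. Remainder: 3x − 6.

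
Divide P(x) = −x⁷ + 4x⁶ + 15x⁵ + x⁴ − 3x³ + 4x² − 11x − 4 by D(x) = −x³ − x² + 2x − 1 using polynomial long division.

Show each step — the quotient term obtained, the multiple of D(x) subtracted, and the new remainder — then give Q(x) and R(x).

Q(x) = x⁴ − 5x³ − 8x² − 4x − 4; R(x) = −7x − 8

Step 1: lead(−x⁷ + 4x⁶ + 15x⁵ + x⁴ − 3x³ + 4x² − 11x − 4) ÷ lead(D) = −x⁷ ÷ −x³ = x⁴. Subtract (x⁴)·D = −x⁷ − x⁶ + 2x⁵ − x⁴. Remainder: 5x⁶ + 13x⁵ + 2x⁴ − 3x³ + 4x² − 11x − 4.
Step 2: lead(5x⁶ + 13x⁵ + 2x⁴ − 3x³ + 4x² − 11x − 4) ÷ lead(D) = 5x⁶ ÷ −x³ = −5x³. Subtract (−5x³)·D = 5x⁶ + 5x⁵ − 10x⁴ + 5x³. Remainder: 8x⁵ + 12x⁴ − 8x³ + 4x² − 11x − 4.
Step 3: lead(8x⁵ + 12x⁴ − 8x³ + 4x² − 11x − 4) ÷ lead(D) = 8x⁵ ÷ −x³ = −8x². Subtract (−8x²)·D = 8x⁵ + 8x⁴ − 16x³ + 8x². Remainder: 4x⁴ + 8x³ − 4x² − 11x − 4.
Step 4: lead(4x⁴ + 8x³ − 4x² − 11x − 4) ÷ lead(D) = 4x⁴ ÷ −x³ = −4x. Subtract (−4x)·D = 4x⁴ + 4x³ − 8x² + 4x. Remainder: 4x³ + 4x² − 15x − 4.
Step 5: lead(4x³ + 4x² − 15x − 4) ÷ lead(D) = 4x³ ÷ −x³ = −4. Subtract (−4)·D = 4x³ + 4x² − 8x + 4. Remainder: −7x − 8.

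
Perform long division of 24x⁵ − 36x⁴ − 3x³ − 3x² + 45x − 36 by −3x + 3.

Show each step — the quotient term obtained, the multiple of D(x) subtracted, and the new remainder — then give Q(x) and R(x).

Step 1: lead(24x⁵ − 36x⁴ − 3x³ − 3x² + 45x − 36) ÷ lead(D) = 24x⁵ ÷ −3x = −8x⁴. Subtract (−8x⁴)·D = 24x⁵ − 24x⁴. Remainder: −12x⁴ − 3x³ − 3x² + 45x − 36.
Step 2: lead(−12x⁴ − 3x³ − 3x² + 45x − 36) ÷ lead(D) = −12x⁴ ÷ −3x = 4x³. Subtract (4x³)·D = −12x⁴ + 12x³. Remainder: −15x³ − 3x² + 45x − 36.
Step 3: lead(−15x³ − 3x² + 45x − 36) ÷ lead(D) = −15x³ ÷ −3x = 5x². Subtract (5x²)·D = −15x³ + 15x². Remainder: −18x² + 45x − 36.
Step 4: lead(−18x² + 45x − 36) ÷ lead(D) = −18x² ÷ −3x = 6x. Subtract (6x)·D = −18x² + 18x. Remainder: 27x − 36.
Step 5: lead(27x − 36) ÷ lead(D) = 27x ÷ −3x = −9. Subtract (−9)·D = 27x − 27. Remainder: −9.

Q(x) = −8x⁴ + 4x³ + 5x² + 6x − 9; R(x) = −9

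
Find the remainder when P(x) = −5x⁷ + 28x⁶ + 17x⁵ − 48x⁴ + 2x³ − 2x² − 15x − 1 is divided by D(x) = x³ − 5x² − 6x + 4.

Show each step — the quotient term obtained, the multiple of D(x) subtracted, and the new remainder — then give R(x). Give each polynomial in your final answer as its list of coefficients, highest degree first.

R = [-3, -9]

Step 1: lead(−5x⁷ + 28x⁶ + 17x⁵ − 48x⁴ + 2x³ − 2x² − 15x − 1) ÷ lead(D) = −5x⁷ ÷ x³ = −5x⁴. Subtract (−5x⁴)·D = −5x⁷ + 25x⁶ + 30x⁵ − 20x⁴. Remainder: 3x⁶ − 13x⁵ − 28x⁴ + 2x³ − 2x² − 15x − 1.
Step 2: lead(3x⁶ − 13x⁵ − 28x⁴ + 2x³ − 2x² − 15x − 1) ÷ lead(D) = 3x⁶ ÷ x³ = 3x³. Subtract (3x³)·D = 3x⁶ − 15x⁵ − 18x⁴ + 12x³. Remainder: 2x⁵ − 10x⁴ − 10x³ − 2x² − 15x − 1.
Step 3: lead(2x⁵ − 10x⁴ − 10x³ − 2x² − 15x − 1) ÷ lead(D) = 2x⁵ ÷ x³ = 2x². Subtract (2x²)·D = 2x⁵ − 10x⁴ − 12x³ + 8x². Remainder: 2x³ − 10x² − 15x − 1.
Step 4: lead(2x³ − 10x² − 15x − 1) ÷ lead(D) = 2x³ ÷ x³ = 2. Subtract (2)·D = 2x³ − 10x² − 12x + 8. Remainder: −3x − 9.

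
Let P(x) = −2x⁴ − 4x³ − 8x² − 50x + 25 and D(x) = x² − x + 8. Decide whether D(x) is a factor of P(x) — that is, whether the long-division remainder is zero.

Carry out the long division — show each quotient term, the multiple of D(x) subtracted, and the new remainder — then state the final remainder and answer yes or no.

R(x) = 9, so D(x) is not a factor of P(x). no

Step 1: lead(−2x⁴ − 4x³ − 8x² − 50x + 25) ÷ lead(D) = −2x⁴ ÷ x² = −2x². Subtract (−2x²)·D = −2x⁴ + 2x³ − 16x². Remainder: −6x³ + 8x² − 50x + 25.
Step 2: lead(−6x³ + 8x² − 50x + 25) ÷ lead(D) = −6x³ ÷ x² = −6x. Subtract (−6x)·D = −6x³ + 6x² − 48x. Remainder: 2x² − 2x + 25.
Step 3: lead(2x² − 2x + 25) ÷ lead(D) = 2x² ÷ x² = 2. Subtract (2)·D = 2x² − 2x + 16. Remainder: 9.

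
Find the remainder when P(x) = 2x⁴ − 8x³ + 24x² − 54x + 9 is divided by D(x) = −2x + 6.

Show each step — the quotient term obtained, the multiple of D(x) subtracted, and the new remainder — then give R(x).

R(x) = 9

Step 1: lead(2x⁴ − 8x³ + 24x² − 54x + 9) ÷ lead(D) = 2x⁴ ÷ −2x = −x³. Subtract (−x³)·D = 2x⁴ − 6x³. Remainder: −2x³ + 24x² − 54x + 9.
Step 2: lead(−2x³ + 24x² − 54x + 9) ÷ lead(D) = −2x³ ÷ −2x = x². Subtract (x²)·D = −2x³ + 6x². Remainder: 18x² − 54x + 9.
Step 3: lead(18x² − 54x + 9) ÷ lead(D) = 18x² ÷ −2x = −9x. Subtract (−9x)·D = 18x² − 54x. Remainder: 9.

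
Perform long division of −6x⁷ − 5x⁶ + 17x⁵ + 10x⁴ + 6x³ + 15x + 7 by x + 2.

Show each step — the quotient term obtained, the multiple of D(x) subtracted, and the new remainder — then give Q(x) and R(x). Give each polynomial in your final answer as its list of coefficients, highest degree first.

Q = [-6, 7, 3, 4, -2, 4, 7]; R = [-7]

Step 1: lead(−6x⁷ − 5x⁶ + 17x⁵ + 10x⁴ + 6x³ + 15x + 7) ÷ lead(D) = −6x⁷ ÷ x = −6x⁶. Subtract (−6x⁶)·D = −6x⁷ − 12x⁶. Remainder: 7x⁶ + 17x⁵ + 10x⁴ + 6x³ + 15x + 7.
Step 2: lead(7x⁶ + 17x⁵ + 10x⁴ + 6x³ + 15x + 7) ÷ lead(D) = 7x⁶ ÷ x = 7x⁵. Subtract (7x⁵)·D = 7x⁶ + 14x⁵. Remainder: 3x⁵ + 10x⁴ + 6x³ + 15x + 7.
Step 3: lead(3x⁵ + 10x⁴ + 6x³ + 15x + 7) ÷ lead(D) = 3x⁵ ÷ x = 3x⁴. Subtract (3x⁴)·D = 3x⁵ + 6x⁴. Remainder: 4x⁴ + 6x³ + 15x + 7.
Step 4: lead(4x⁴ + 6x³ + 15x + 7) ÷ lead(D) = 4x⁴ ÷ x = 4x³. Subtract (4x³)·D = 4x⁴ + 8x³. Remainder: −2x³ + 15x + 7.
Step 5: lead(−2x³ + 15x + 7) ÷ lead(D) = −2x³ ÷ x = −2x². Subtract (−2x²)·D = −2x³ − 4x². Remainder: 4x² + 15x + 7.
Step 6: lead(4x² + 15x + 7) ÷ lead(D) = 4x² ÷ x = 4x. Subtract (4x)·D = 4x² + 8x. Remainder: 7x + 7.
Step 7: lead(7x + 7) ÷ lead(D) = 7x ÷ x = 7. Subtract (7)·D = 7x + 14. Remainder: −7.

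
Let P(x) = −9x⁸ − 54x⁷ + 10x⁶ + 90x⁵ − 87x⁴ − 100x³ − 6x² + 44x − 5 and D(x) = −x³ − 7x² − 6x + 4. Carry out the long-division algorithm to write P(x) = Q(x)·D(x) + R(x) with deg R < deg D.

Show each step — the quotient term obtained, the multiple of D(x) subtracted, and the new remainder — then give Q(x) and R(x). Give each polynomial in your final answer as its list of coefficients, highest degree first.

Q = [9, -9, -1, 7, 8, -2]; R = [3]

Step 1: lead(−9x⁸ − 54x⁷ + 10x⁶ + 90x⁵ − 87x⁴ − 100x³ − 6x² + 44x − 5) ÷ lead(D) = −9x⁸ ÷ −x³ = 9x⁵. Subtract (9x⁵)·D = −9x⁸ − 63x⁷ − 54x⁶ + 36x⁵. Remainder: 9x⁷ + 64x⁶ + 54x⁵ − 87x⁴ − 100x³ − 6x² + 44x − 5.
Step 2: lead(9x⁷ + 64x⁶ + 54x⁵ − 87x⁴ − 100x³ − 6x² + 44x − 5) ÷ lead(D) = 9x⁷ ÷ −x³ = −9x⁴. Subtract (−9x⁴)·D = 9x⁷ + 63x⁶ + 54x⁵ − 36x⁴. Remainder: x⁶ − 51x⁴ − 100x³ − 6x² + 44x − 5.
Step 3: lead(x⁶ − 51x⁴ − 100x³ − 6x² + 44x − 5) ÷ lead(D) = x⁶ ÷ −x³ = −x³. Subtract (−x³)·D = x⁶ + 7x⁵ + 6x⁴ − 4x³. Remainder: −7x⁵ − 57x⁴ − 96x³ − 6x² + 44x − 5.
Step 4: lead(−7x⁵ − 57x⁴ − 96x³ − 6x² + 44x − 5) ÷ lead(D) = −7x⁵ ÷ −x³ = 7x². Subtract (7x²)·D = −7x⁵ − 49x⁴ − 42x³ + 28x². Remainder: −8x⁴ − 54x³ − 34x² + 44x − 5.
Step 5: lead(−8x⁴ − 54x³ − 34x² + 44x − 5) ÷ lead(D) = −8x⁴ ÷ −x³ = 8x. Subtract (8x)·D = −8x⁴ − 56x³ − 48x² + 32x. Remainder: 2x³ + 14x² + 12x − 5.
Step 6: lead(2x³ + 14x² + 12x − 5) ÷ lead(D) = 2x³ ÷ −x³ = −2. Subtract (−2)·D = 2x³ + 14x² + 12x − 8. Remainder: 3.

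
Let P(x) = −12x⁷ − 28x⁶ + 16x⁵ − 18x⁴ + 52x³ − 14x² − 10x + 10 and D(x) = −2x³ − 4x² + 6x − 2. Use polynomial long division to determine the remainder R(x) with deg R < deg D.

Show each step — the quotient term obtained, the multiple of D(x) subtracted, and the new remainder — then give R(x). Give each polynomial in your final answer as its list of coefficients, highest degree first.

Step 1: lead(−12x⁷ − 28x⁶ + 16x⁵ − 18x⁴ + 52x³ − 14x² − 10x + 10) ÷ lead(D) = −12x⁷ ÷ −2x³ = 6x⁴. Subtract (6x⁴)·D = −12x⁷ − 24x⁶ + 36x⁵ − 12x⁴. Remainder: −4x⁶ − 20x⁵ − 6x⁴ + 52x³ − 14x² − 10x + 10.
Step 2: lead(−4x⁶ − 20x⁵ − 6x⁴ + 52x³ − 14x² − 10x + 10) ÷ lead(D) = −4x⁶ ÷ −2x³ = 2x³. Subtract (2x³)·D = −4x⁶ − 8x⁵ + 12x⁴ − 4x³. Remainder: −12x⁵ − 18x⁴ + 56x³ − 14x² − 10x + 10.
Step 3: lead(−12x⁵ − 18x⁴ + 56x³ − 14x² − 10x + 10) ÷ lead(D) = −12x⁵ ÷ −2x³ = 6x². Subtract (6x²)·D = −12x⁵ − 24x⁴ + 36x³ − 12x². Remainder: 6x⁴ + 20x³ − 2x² − 10x + 10.
Step 4: lead(6x⁴ + 20x³ − 2x² − 10x + 10) ÷ lead(D) = 6x⁴ ÷ −2x³ = −3x. Subtract (−3x)·D = 6x⁴ + 12x³ − 18x² + 6x. Remainder: 8x³ + 16x² − 16x + 10.
Step 5: lead(8x³ + 16x² − 16x + 10) ÷ lead(D) = 8x³ ÷ −2x³ = −4. Subtract (−4)·D = 8x³ + 16x² − 24x + 8. Remainder: 8x + 2.

R = [8, 2]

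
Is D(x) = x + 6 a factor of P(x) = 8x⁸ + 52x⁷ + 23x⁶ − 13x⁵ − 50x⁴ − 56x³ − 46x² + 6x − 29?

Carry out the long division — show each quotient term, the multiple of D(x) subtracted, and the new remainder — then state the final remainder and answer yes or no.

Step 1: lead(8x⁸ + 52x⁷ + 23x⁶ − 13x⁵ − 50x⁴ − 56x³ − 46x² + 6x − 29) ÷ lead(D) = 8x⁸ ÷ x = 8x⁷. Subtract (8x⁷)·D = 8x⁸ + 48x⁷. Remainder: 4x⁷ + 23x⁶ − 13x⁵ − 50x⁴ − 56x³ − 46x² + 6x − 29.
Step 2: lead(4x⁷ + 23x⁶ − 13x⁵ − 50x⁴ − 56x³ − 46x² + 6x − 29) ÷ lead(D) = 4x⁷ ÷ x = 4x⁶. Subtract (4x⁶)·D = 4x⁷ + 24x⁶. Remainder: −x⁶ − 13x⁵ − 50x⁴ − 56x³ − 46x² + 6x − 29.
Step 3: lead(−x⁶ − 13x⁵ − 50x⁴ − 56x³ − 46x² + 6x − 29) ÷ lead(D) = −x⁶ ÷ x = −x⁵. Subtract (−x⁵)·D = −x⁶ − 6x⁵. Remainder: −7x⁵ − 50x⁴ − 56x³ − 46x² + 6x − 29.
Step 4: lead(−7x⁵ − 50x⁴ − 56x³ − 46x² + 6x − 29) ÷ lead(D) = −7x⁵ ÷ x = −7x⁴. Subtract (−7x⁴)·D = −7x⁵ − 42x⁴. Remainder: −8x⁴ − 56x³ − 46x² + 6x − 29.
Step 5: lead(−8x⁴ − 56x³ − 46x² + 6x − 29) ÷ lead(D) = −8x⁴ ÷ x = −8x³. Subtract (−8x³)·D = −8x⁴ − 48x³. Remainder: −8x³ − 46x² + 6x − 29.
Step 6: lead(−8x³ − 46x² + 6x − 29) ÷ lead(D) = −8x³ ÷ x = −8x². Subtract (−8x²)·D = −8x³ − 48x². Remainder: 2x² + 6x − 29.
Step 7: lead(2x² + 6x − 29) ÷ lead(D) = 2x² ÷ x = 2x. Subtract (2x)·D = 2x² + 12x. Remainder: −6x − 29.
Step 8: lead(−6x − 29) ÷ lead(D) = −6x ÷ x = −6. Subtract (−6)·D = −6x − 36. Remainder: 7.

R(x) = 7, so D(x) is not a factor of P(x). no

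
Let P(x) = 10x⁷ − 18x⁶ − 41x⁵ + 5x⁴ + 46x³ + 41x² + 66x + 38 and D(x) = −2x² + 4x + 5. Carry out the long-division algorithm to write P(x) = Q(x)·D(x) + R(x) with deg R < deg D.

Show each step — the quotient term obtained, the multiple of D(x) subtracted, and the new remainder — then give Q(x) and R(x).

Step 1: lead(10x⁷ − 18x⁶ − 41x⁵ + 5x⁴ + 46x³ + 41x² + 66x + 38) ÷ lead(D) = 10x⁷ ÷ −2x² = −5x⁵. Subtract (−5x⁵)·D = 10x⁷ − 20x⁶ − 25x⁵. Remainder: 2x⁶ − 16x⁵ + 5x⁴ + 46x³ + 41x² + 66x + 38.
Step 2: lead(2x⁶ − 16x⁵ + 5x⁴ + 46x³ + 41x² + 66x + 38) ÷ lead(D) = 2x⁶ ÷ −2x² = −x⁴. Subtract (−x⁴)·D = 2x⁶ − 4x⁵ − 5x⁴. Remainder: −12x⁵ + 10x⁴ + 46x³ + 41x² + 66x + 38.
Step 3: lead(−12x⁵ + 10x⁴ + 46x³ + 41x² + 66x + 38) ÷ lead(D) = −12x⁵ ÷ −2x² = 6x³. Subtract (6x³)·D = −12x⁵ + 24x⁴ + 30x³. Remainder: −14x⁴ + 16x³ + 41x² + 66x + 38.
Step 4: lead(−14x⁴ + 16x³ + 41x² + 66x + 38) ÷ lead(D) = −14x⁴ ÷ −2x² = 7x². Subtract (7x²)·D = −14x⁴ + 28x³ + 35x². Remainder: −12x³ + 6x² + 66x + 38.
Step 5: lead(−12x³ + 6x² + 66x + 38) ÷ lead(D) = −12x³ ÷ −2x² = 6x. Subtract (6x)·D = −12x³ + 24x² + 30x. Remainder: −18x² + 36x + 38.
Step 6: lead(−18x² + 36x + 38) ÷ lead(D) = −18x² ÷ −2x² = 9. Subtract (9)·D = −18x² + 36x + 45. Remainder: −7.

Q(x) = −5x⁵ − x⁴ + 6x³ + 7x² + 6x + 9; R(x) = −7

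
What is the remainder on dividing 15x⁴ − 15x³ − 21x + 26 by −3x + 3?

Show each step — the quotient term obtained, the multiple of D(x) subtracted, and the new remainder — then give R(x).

Step 1: lead(15x⁴ − 15x³ − 21x + 26) ÷ lead(D) = 15x⁴ ÷ −3x = −5x³. Subtract (−5x³)·D = 15x⁴ − 15x³. Remainder: −21x + 26.
Step 2: lead(−21x + 26) ÷ lead(D) = −21x ÷ −3x = 7. Subtract (7)·D = −21x + 21. Remainder: 5.

R(x) = 5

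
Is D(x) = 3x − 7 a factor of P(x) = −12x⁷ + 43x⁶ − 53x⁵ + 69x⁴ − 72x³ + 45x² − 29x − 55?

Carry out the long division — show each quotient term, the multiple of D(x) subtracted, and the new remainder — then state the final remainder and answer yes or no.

R(x) = 8, so D(x) is not a factor of P(x). no

Step 1: lead(−12x⁷ + 43x⁶ − 53x⁵ + 69x⁴ − 72x³ + 45x² − 29x − 55) ÷ lead(D) = −12x⁷ ÷ 3x = −4x⁶. Subtract (−4x⁶)·D = −12x⁷ + 28x⁶. Remainder: 15x⁶ − 53x⁵ + 69x⁴ − 72x³ + 45x² − 29x − 55.
Step 2: lead(15x⁶ − 53x⁵ + 69x⁴ − 72x³ + 45x² − 29x − 55) ÷ lead(D) = 15x⁶ ÷ 3x = 5x⁵. Subtract (5x⁵)·D = 15x⁶ − 35x⁵. Remainder: −18x⁵ + 69x⁴ − 72x³ + 45x² − 29x − 55.
Step 3: lead(−18x⁵ + 69x⁴ − 72x³ + 45x² − 29x − 55) ÷ lead(D) = −18x⁵ ÷ 3x = −6x⁴. Subtract (−6x⁴)·D = −18x⁵ + 42x⁴. Remainder: 27x⁴ − 72x³ + 45x² − 29x − 55.
Step 4: lead(27x⁴ − 72x³ + 45x² − 29x − 55) ÷ lead(D) = 27x⁴ ÷ 3x = 9x³. Subtract (9x³)·D = 27x⁴ − 63x³. Remainder: −9x³ + 45x² − 29x − 55.
Step 5: lead(−9x³ + 45x² − 29x − 55) ÷ lead(D) = −9x³ ÷ 3x = −3x². Subtract (−3x²)·D = −9x³ + 21x². Remainder: 24x² − 29x − 55.
Step 6: lead(24x² − 29x − 55) ÷ lead(D) = 24x² ÷ 3x = 8x. Subtract (8x)·D = 24x² − 56x. Remainder: 27x − 55.
Step 7: lead(27x − 55) ÷ lead(D) = 27x ÷ 3x = 9. Subtract (9)·D = 27x − 63. Remainder: 8.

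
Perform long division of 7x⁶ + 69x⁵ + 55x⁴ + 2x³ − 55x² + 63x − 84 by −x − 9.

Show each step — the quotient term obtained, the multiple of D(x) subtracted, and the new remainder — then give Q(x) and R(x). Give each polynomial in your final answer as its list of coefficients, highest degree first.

Q = [-7, -6, -1, 7, -8, 9]; R = [-3]

Step 1: lead(7x⁶ + 69x⁵ + 55x⁴ + 2x³ − 55x² + 63x − 84) ÷ lead(D) = 7x⁶ ÷ −x = −7x⁵. Subtract (−7x⁵)·D = 7x⁶ + 63x⁵. Remainder: 6x⁵ + 55x⁴ + 2x³ − 55x² + 63x − 84.
Step 2: lead(6x⁵ + 55x⁴ + 2x³ − 55x² + 63x − 84) ÷ lead(D) = 6x⁵ ÷ −x = −6x⁴. Subtract (−6x⁴)·D = 6x⁵ + 54x⁴. Remainder: x⁴ + 2x³ − 55x² + 63x − 84.
Step 3: lead(x⁴ + 2x³ − 55x² + 63x − 84) ÷ lead(D) = x⁴ ÷ −x = −x³. Subtract (−x³)·D = x⁴ + 9x³. Remainder: −7x³ − 55x² + 63x − 84.
Step 4: lead(−7x³ − 55x² + 63x − 84) ÷ lead(D) = −7x³ ÷ −x = 7x². Subtract (7x²)·D = −7x³ − 63x². Remainder: 8x² + 63x − 84.
Step 5: lead(8x² + 63x − 84) ÷ lead(D) = 8x² ÷ −x = −8x. Subtract (−8x)·D = 8x² + 72x. Remainder: −9x − 84.
Step 6: lead(−9x − 84) ÷ lead(D) = −9x ÷ −x = 9. Subtract (9)·D = −9x − 81. Remainder: −3.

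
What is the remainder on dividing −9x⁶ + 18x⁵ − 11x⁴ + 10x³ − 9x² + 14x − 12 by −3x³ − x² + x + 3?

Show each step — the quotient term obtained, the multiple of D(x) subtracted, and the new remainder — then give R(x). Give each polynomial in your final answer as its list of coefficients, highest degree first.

R = [-2, 3]

Step 1: lead(−9x⁶ + 18x⁵ − 11x⁴ + 10x³ − 9x² + 14x − 12) ÷ lead(D) = −9x⁶ ÷ −3x³ = 3x³. Subtract (3x³)·D = −9x⁶ − 3x⁵ + 3x⁴ + 9x³. Remainder: 21x⁵ − 14x⁴ + x³ − 9x² + 14x − 12.
Step 2: lead(21x⁵ − 14x⁴ + x³ − 9x² + 14x − 12) ÷ lead(D) = 21x⁵ ÷ −3x³ = −7x². Subtract (−7x²)·D = 21x⁵ + 7x⁴ − 7x³ − 21x². Remainder: −21x⁴ + 8x³ + 12x² + 14x − 12.
Step 3: lead(−21x⁴ + 8x³ + 12x² + 14x − 12) ÷ lead(D) = −21x⁴ ÷ −3x³ = 7x. Subtract (7x)·D = −21x⁴ − 7x³ + 7x² + 21x. Remainder: 15x³ + 5x² − 7x − 12.
Step 4: lead(15x³ + 5x² − 7x − 12) ÷ lead(D) = 15x³ ÷ −3x³ = −5. Subtract (−5)·D = 15x³ + 5x² − 5x − 15. Remainder: −2x + 3.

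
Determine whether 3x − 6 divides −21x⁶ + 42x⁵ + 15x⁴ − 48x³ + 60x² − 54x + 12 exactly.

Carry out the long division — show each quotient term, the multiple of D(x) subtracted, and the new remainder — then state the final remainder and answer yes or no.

R(x) = 0, so D(x) is a factor of P(x). yes

Step 1: lead(−21x⁶ + 42x⁵ + 15x⁴ − 48x³ + 60x² − 54x + 12) ÷ lead(D) = −21x⁶ ÷ 3x = −7x⁵. Subtract (−7x⁵)·D = −21x⁶ + 42x⁵. Remainder: 15x⁴ − 48x³ + 60x² − 54x + 12.
Step 2: lead(15x⁴ − 48x³ + 60x² − 54x + 12) ÷ lead(D) = 15x⁴ ÷ 3x = 5x³. Subtract (5x³)·D = 15x⁴ − 30x³. Remainder: −18x³ + 60x² − 54x + 12.
Step 3: lead(−18x³ + 60x² − 54x + 12) ÷ lead(D) = −18x³ ÷ 3x = −6x². Subtract (−6x²)·D = −18x³ + 36x². Remainder: 24x² − 54x + 12.
Step 4: lead(24x² − 54x + 12) ÷ lead(D) = 24x² ÷ 3x = 8x. Subtract (8x)·D = 24x² − 48x. Remainder: −6x + 12.
Step 5: lead(−6x + 12) ÷ lead(D) = −6x ÷ 3x = −2. Subtract (−2)·D = −6x + 12. Remainder: 0.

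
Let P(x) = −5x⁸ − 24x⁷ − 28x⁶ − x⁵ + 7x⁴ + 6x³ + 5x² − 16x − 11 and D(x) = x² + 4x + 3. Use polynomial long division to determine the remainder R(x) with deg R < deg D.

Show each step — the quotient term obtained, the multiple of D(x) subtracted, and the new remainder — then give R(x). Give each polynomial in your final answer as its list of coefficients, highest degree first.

Step 1: lead(−5x⁸ − 24x⁷ − 28x⁶ − x⁵ + 7x⁴ + 6x³ + 5x² − 16x − 11) ÷ lead(D) = −5x⁸ ÷ x² = −5x⁶. Subtract (−5x⁶)·D = −5x⁸ − 20x⁷ − 15x⁶. Remainder: −4x⁷ − 13x⁶ − x⁵ + 7x⁴ + 6x³ + 5x² − 16x − 11.
Step 2: lead(−4x⁷ − 13x⁶ − x⁵ + 7x⁴ + 6x³ + 5x² − 16x − 11) ÷ lead(D) = −4x⁷ ÷ x² = −4x⁵. Subtract (−4x⁵)·D = −4x⁷ − 16x⁶ − 12x⁵. Remainder: 3x⁶ + 11x⁵ + 7x⁴ + 6x³ + 5x² − 16x − 11.
Step 3: lead(3x⁶ + 11x⁵ + 7x⁴ + 6x³ + 5x² − 16x − 11) ÷ lead(D) = 3x⁶ ÷ x² = 3x⁴. Subtract (3x⁴)·D = 3x⁶ + 12x⁵ + 9x⁴. Remainder: −x⁵ − 2x⁴ + 6x³ + 5x² − 16x − 11.
Step 4: lead(−x⁵ − 2x⁴ + 6x³ + 5x² − 16x − 11) ÷ lead(D) = −x⁵ ÷ x² = −x³. Subtract (−x³)·D = −x⁵ − 4x⁴ − 3x³. Remainder: 2x⁴ + 9x³ + 5x² − 16x − 11.
Step 5: lead(2x⁴ + 9x³ + 5x² − 16x − 11) ÷ lead(D) = 2x⁴ ÷ x² = 2x². Subtract (2x²)·D = 2x⁴ + 8x³ + 6x². Remainder: x³ − x² − 16x − 11.
Step 6: lead(x³ − x² − 16x − 11) ÷ lead(D) = x³ ÷ x² = x. Subtract (x)·D = x³ + 4x² + 3x. Remainder: −5x² − 19x − 11.
Step 7: lead(−5x² − 19x − 11) ÷ lead(D) = −5x² ÷ x² = −5. Subtract (−5)·D = −5x² − 20x − 15. Remainder: x + 4.

R = [1, 4]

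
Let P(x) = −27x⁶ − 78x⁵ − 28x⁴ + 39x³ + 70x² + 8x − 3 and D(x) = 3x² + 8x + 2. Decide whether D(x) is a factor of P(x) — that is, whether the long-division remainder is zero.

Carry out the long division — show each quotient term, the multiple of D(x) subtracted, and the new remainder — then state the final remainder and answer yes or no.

R(x) = 6x + 1, so D(x) is not a factor of P(x). no

Step 1: lead(−27x⁶ − 78x⁵ − 28x⁴ + 39x³ + 70x² + 8x − 3) ÷ lead(D) = −27x⁶ ÷ 3x² = −9x⁴. Subtract (−9x⁴)·D = −27x⁶ − 72x⁵ − 18x⁴. Remainder: −6x⁵ − 10x⁴ + 39x³ + 70x² + 8x − 3.
Step 2: lead(−6x⁵ − 10x⁴ + 39x³ + 70x² + 8x − 3) ÷ lead(D) = −6x⁵ ÷ 3x² = −2x³. Subtract (−2x³)·D = −6x⁵ − 16x⁴ − 4x³. Remainder: 6x⁴ + 43x³ + 70x² + 8x − 3.
Step 3: lead(6x⁴ + 43x³ + 70x² + 8x − 3) ÷ lead(D) = 6x⁴ ÷ 3x² = 2x². Subtract (2x²)·D = 6x⁴ + 16x³ + 4x². Remainder: 27x³ + 66x² + 8x − 3.
Step 4: lead(27x³ + 66x² + 8x − 3) ÷ lead(D) = 27x³ ÷ 3x² = 9x. Subtract (9x)·D = 27x³ + 72x² + 18x. Remainder: −6x² − 10x − 3.
Step 5: lead(−6x² − 10x − 3) ÷ lead(D) = −6x² ÷ 3x² = −2. Subtract (−2)·D = −6x² − 16x − 4. Remainder: 6x + 1.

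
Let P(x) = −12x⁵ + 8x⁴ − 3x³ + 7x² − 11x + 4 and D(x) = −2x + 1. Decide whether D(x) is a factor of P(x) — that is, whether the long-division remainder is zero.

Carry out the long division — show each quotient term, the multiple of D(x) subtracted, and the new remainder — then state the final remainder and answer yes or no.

Step 1: lead(−12x⁵ + 8x⁴ − 3x³ + 7x² − 11x + 4) ÷ lead(D) = −12x⁵ ÷ −2x = 6x⁴. Subtract (6x⁴)·D = −12x⁵ + 6x⁴. Remainder: 2x⁴ − 3x³ + 7x² − 11x + 4.
Step 2: lead(2x⁴ − 3x³ + 7x² − 11x + 4) ÷ lead(D) = 2x⁴ ÷ −2x = −x³. Subtract (−x³)·D = 2x⁴ − x³. Remainder: −2x³ + 7x² − 11x + 4.
Step 3: lead(−2x³ + 7x² − 11x + 4) ÷ lead(D) = −2x³ ÷ −2x = x². Subtract (x²)·D = −2x³ + x². Remainder: 6x² − 11x + 4.
Step 4: lead(6x² − 11x + 4) ÷ lead(D) = 6x² ÷ −2x = −3x. Subtract (−3x)·D = 6x² − 3x. Remainder: −8x + 4.
Step 5: lead(−8x + 4) ÷ lead(D) = −8x ÷ −2x = 4. Subtract (4)·D = −8x + 4. Remainder: 0.

R(x) = 0, so D(x) is a factor of P(x). yes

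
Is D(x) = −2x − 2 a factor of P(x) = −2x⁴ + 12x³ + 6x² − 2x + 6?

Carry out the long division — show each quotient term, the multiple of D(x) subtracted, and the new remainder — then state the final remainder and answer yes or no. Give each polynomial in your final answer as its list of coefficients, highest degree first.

R = [0], so D(x) is a factor of P(x). yes

Step 1: lead(−2x⁴ + 12x³ + 6x² − 2x + 6) ÷ lead(D) = −2x⁴ ÷ −2x = x³. Subtract (x³)·D = −2x⁴ − 2x³. Remainder: 14x³ + 6x² − 2x + 6.
Step 2: lead(14x³ + 6x² − 2x + 6) ÷ lead(D) = 14x³ ÷ −2x = −7x². Subtract (−7x²)·D = 14x³ + 14x². Remainder: −8x² − 2x + 6.
Step 3: lead(−8x² − 2x + 6) ÷ lead(D) = −8x² ÷ −2x = 4x. Subtract (4x)·D = −8x² − 8x. Remainder: 6x + 6.
Step 4: lead(6x + 6) ÷ lead(D) = 6x ÷ −2x = −3. Subtract (−3)·D = 6x + 6. Remainder: 0.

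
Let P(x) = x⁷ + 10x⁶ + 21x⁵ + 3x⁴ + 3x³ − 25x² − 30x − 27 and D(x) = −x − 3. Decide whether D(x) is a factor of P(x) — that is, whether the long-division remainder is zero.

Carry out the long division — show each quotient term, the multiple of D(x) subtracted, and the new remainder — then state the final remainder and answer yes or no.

R(x) = 0, so D(x) is a factor of P(x). yes

Step 1: lead(x⁷ + 10x⁶ + 21x⁵ + 3x⁴ + 3x³ − 25x² − 30x − 27) ÷ lead(D) = x⁷ ÷ −x = −x⁶. Subtract (−x⁶)·D = x⁷ + 3x⁶. Remainder: 7x⁶ + 21x⁵ + 3x⁴ + 3x³ − 25x² − 30x − 27.
Step 2: lead(7x⁶ + 21x⁵ + 3x⁴ + 3x³ − 25x² − 30x − 27) ÷ lead(D) = 7x⁶ ÷ −x = −7x⁵. Subtract (−7x⁵)·D = 7x⁶ + 21x⁵. Remainder: 3x⁴ + 3x³ − 25x² − 30x − 27.
Step 3: lead(3x⁴ + 3x³ − 25x² − 30x − 27) ÷ lead(D) = 3x⁴ ÷ −x = −3x³. Subtract (−3x³)·D = 3x⁴ + 9x³. Remainder: −6x³ − 25x² − 30x − 27.
Step 4: lead(−6x³ − 25x² − 30x − 27) ÷ lead(D) = −6x³ ÷ −x = 6x². Subtract (6x²)·D = −6x³ − 18x². Remainder: −7x² − 30x − 27.
Step 5: lead(−7x² − 30x − 27) ÷ lead(D) = −7x² ÷ −x = 7x. Subtract (7x)·D = −7x² − 21x. Remainder: −9x − 27.
Step 6: lead(−9x − 27) ÷ lead(D) = −9x ÷ −x = 9. Subtract (9)·D = −9x − 27. Remainder: 0.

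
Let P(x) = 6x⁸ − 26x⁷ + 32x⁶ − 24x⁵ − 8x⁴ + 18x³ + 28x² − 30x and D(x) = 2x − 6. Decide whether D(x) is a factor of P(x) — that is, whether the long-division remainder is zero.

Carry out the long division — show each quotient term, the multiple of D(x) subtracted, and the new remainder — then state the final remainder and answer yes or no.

R(x) = 0, so D(x) is a factor of P(x). yes

Step 1: lead(6x⁸ − 26x⁷ + 32x⁶ − 24x⁵ − 8x⁴ + 18x³ + 28x² − 30x) ÷ lead(D) = 6x⁸ ÷ 2x = 3x⁷. Subtract (3x⁷)·D = 6x⁸ − 18x⁷. Remainder: −8x⁷ + 32x⁶ − 24x⁵ − 8x⁴ + 18x³ + 28x² − 30x.
Step 2: lead(−8x⁷ + 32x⁶ − 24x⁵ − 8x⁴ + 18x³ + 28x² − 30x) ÷ lead(D) = −8x⁷ ÷ 2x = −4x⁶. Subtract (−4x⁶)·D = −8x⁷ + 24x⁶. Remainder: 8x⁶ − 24x⁵ − 8x⁴ + 18x³ + 28x² − 30x.
Step 3: lead(8x⁶ − 24x⁵ − 8x⁴ + 18x³ + 28x² − 30x) ÷ lead(D) = 8x⁶ ÷ 2x = 4x⁵. Subtract (4x⁵)·D = 8x⁶ − 24x⁵. Remainder: −8x⁴ + 18x³ + 28x² − 30x.
Step 4: lead(−8x⁴ + 18x³ + 28x² − 30x) ÷ lead(D) = −8x⁴ ÷ 2x = −4x³. Subtract (−4x³)·D = −8x⁴ + 24x³. Remainder: −6x³ + 28x² − 30x.
Step 5: lead(−6x³ + 28x² − 30x) ÷ lead(D) = −6x³ ÷ 2x = −3x². Subtract (−3x²)·D = −6x³ + 18x². Remainder: 10x² − 30x.
Step 6: lead(10x² − 30x) ÷ lead(D) = 10x² ÷ 2x = 5x. Subtract (5x)·D = 10x² − 30x. Remainder: 0.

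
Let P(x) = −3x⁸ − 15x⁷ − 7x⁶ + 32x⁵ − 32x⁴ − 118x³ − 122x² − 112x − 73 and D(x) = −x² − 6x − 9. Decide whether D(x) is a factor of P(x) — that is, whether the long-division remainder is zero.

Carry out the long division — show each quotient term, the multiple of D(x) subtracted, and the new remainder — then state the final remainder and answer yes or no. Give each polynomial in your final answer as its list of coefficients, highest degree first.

Step 1: lead(−3x⁸ − 15x⁷ − 7x⁶ + 32x⁵ − 32x⁴ − 118x³ − 122x² − 112x − 73) ÷ lead(D) = −3x⁸ ÷ −x² = 3x⁶. Subtract (3x⁶)·D = −3x⁸ − 18x⁷ − 27x⁶. Remainder: 3x⁷ + 20x⁶ + 32x⁵ − 32x⁴ − 118x³ − 122x² − 112x − 73.
Step 2: lead(3x⁷ + 20x⁶ + 32x⁵ − 32x⁴ − 118x³ − 122x² − 112x − 73) ÷ lead(D) = 3x⁷ ÷ −x² = −3x⁵. Subtract (−3x⁵)·D = 3x⁷ + 18x⁶ + 27x⁵. Remainder: 2x⁶ + 5x⁵ − 32x⁴ − 118x³ − 122x² − 112x − 73.
Step 3: lead(2x⁶ + 5x⁵ − 32x⁴ − 118x³ − 122x² − 112x − 73) ÷ lead(D) = 2x⁶ ÷ −x² = −2x⁴. Subtract (−2x⁴)·D = 2x⁶ + 12x⁵ + 18x⁴. Remainder: −7x⁵ − 50x⁴ − 118x³ − 122x² − 112x − 73.
Step 4: lead(−7x⁵ − 50x⁴ − 118x³ − 122x² − 112x − 73) ÷ lead(D) = −7x⁵ ÷ −x² = 7x³. Subtract (7x³)·D = −7x⁵ − 42x⁴ − 63x³. Remainder: −8x⁴ − 55x³ − 122x² − 112x − 73.
Step 5: lead(−8x⁴ − 55x³ − 122x² − 112x − 73) ÷ lead(D) = −8x⁴ ÷ −x² = 8x². Subtract (8x²)·D = −8x⁴ − 48x³ − 72x². Remainder: −7x³ − 50x² − 112x − 73.
Step 6: lead(−7x³ − 50x² − 112x − 73) ÷ lead(D) = −7x³ ÷ −x² = 7x. Subtract (7x)·D = −7x³ − 42x² − 63x. Remainder: −8x² − 49x − 73.
Step 7: lead(−8x² − 49x − 73) ÷ lead(D) = −8x² ÷ −x² = 8. Subtract (8)·D = −8x² − 48x − 72. Remainder: −x − 1.

R = [-1, -1], so D(x) is not a factor of P(x). no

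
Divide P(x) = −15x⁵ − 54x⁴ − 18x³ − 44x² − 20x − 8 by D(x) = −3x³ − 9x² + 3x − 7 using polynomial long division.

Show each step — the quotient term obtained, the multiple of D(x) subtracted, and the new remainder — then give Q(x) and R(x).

Step 1: lead(−15x⁵ − 54x⁴ − 18x³ − 44x² − 20x − 8) ÷ lead(D) = −15x⁵ ÷ −3x³ = 5x². Subtract (5x²)·D = −15x⁵ − 45x⁴ + 15x³ − 35x². Remainder: −9x⁴ − 33x³ − 9x² − 20x − 8.
Step 2: lead(−9x⁴ − 33x³ − 9x² − 20x − 8) ÷ lead(D) = −9x⁴ ÷ −3x³ = 3x. Subtract (3x)·D = −9x⁴ − 27x³ + 9x² − 21x. Remainder: −6x³ − 18x² + x − 8.
Step 3: lead(−6x³ − 18x² + x − 8) ÷ lead(D) = −6x³ ÷ −3x³ = 2. Subtract (2)·D = −6x³ − 18x² + 6x − 14. Remainder: −5x + 6.

Q(x) = 5x² + 3x + 2; R(x) = −5x + 6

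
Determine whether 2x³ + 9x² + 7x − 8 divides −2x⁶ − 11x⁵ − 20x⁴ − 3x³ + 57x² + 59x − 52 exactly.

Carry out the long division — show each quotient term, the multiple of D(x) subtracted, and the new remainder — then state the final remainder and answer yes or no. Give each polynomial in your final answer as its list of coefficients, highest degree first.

R = [-6, 4], so D(x) is not a factor of P(x). no

Step 1: lead(−2x⁶ − 11x⁵ − 20x⁴ − 3x³ + 57x² + 59x − 52) ÷ lead(D) = −2x⁶ ÷ 2x³ = −x³. Subtract (−x³)·D = −2x⁶ − 9x⁵ − 7x⁴ + 8x³. Remainder: −2x⁵ − 13x⁴ − 11x³ + 57x² + 59x − 52.
Step 2: lead(−2x⁵ − 13x⁴ − 11x³ + 57x² + 59x − 52) ÷ lead(D) = −2x⁵ ÷ 2x³ = −x². Subtract (−x²)·D = −2x⁵ − 9x⁴ − 7x³ + 8x². Remainder: −4x⁴ − 4x³ + 49x² + 59x − 52.
Step 3: lead(−4x⁴ − 4x³ + 49x² + 59x − 52) ÷ lead(D) = −4x⁴ ÷ 2x³ = −2x. Subtract (−2x)·D = −4x⁴ − 18x³ − 14x² + 16x. Remainder: 14x³ + 63x² + 43x − 52.
Step 4: lead(14x³ + 63x² + 43x − 52) ÷ lead(D) = 14x³ ÷ 2x³ = 7. Subtract (7)·D = 14x³ + 63x² + 49x − 56. Remainder: −6x + 4.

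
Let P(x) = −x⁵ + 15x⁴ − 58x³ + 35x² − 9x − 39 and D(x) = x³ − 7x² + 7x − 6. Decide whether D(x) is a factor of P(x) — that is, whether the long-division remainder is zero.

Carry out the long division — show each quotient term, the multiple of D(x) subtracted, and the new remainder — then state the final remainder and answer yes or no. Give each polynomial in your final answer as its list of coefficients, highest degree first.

Step 1: lead(−x⁵ + 15x⁴ − 58x³ + 35x² − 9x − 39) ÷ lead(D) = −x⁵ ÷ x³ = −x². Subtract (−x²)·D = −x⁵ + 7x⁴ − 7x³ + 6x². Remainder: 8x⁴ − 51x³ + 29x² − 9x − 39.
Step 2: lead(8x⁴ − 51x³ + 29x² − 9x − 39) ÷ lead(D) = 8x⁴ ÷ x³ = 8x. Subtract (8x)·D = 8x⁴ − 56x³ + 56x² − 48x. Remainder: 5x³ − 27x² + 39x − 39.
Step 3: lead(5x³ − 27x² + 39x − 39) ÷ lead(D) = 5x³ ÷ x³ = 5. Subtract (5)·D = 5x³ − 35x² + 35x − 30. Remainder: 8x² + 4x − 9.

R = [8, 4, -9], so D(x) is not a factor of P(x). no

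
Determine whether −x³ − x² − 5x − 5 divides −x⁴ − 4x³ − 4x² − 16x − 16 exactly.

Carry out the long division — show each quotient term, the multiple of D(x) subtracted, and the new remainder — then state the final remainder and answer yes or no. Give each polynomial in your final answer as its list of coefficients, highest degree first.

R = [4, 4, -1], so D(x) is not a factor of P(x). no

Step 1: lead(−x⁴ − 4x³ − 4x² − 16x − 16) ÷ lead(D) = −x⁴ ÷ −x³ = x. Subtract (x)·D = −x⁴ − x³ − 5x² − 5x. Remainder: −3x³ + x² − 11x − 16.
Step 2: lead(−3x³ + x² − 11x − 16) ÷ lead(D) = −3x³ ÷ −x³ = 3. Subtract (3)·D = −3x³ − 3x² − 15x − 15. Remainder: 4x² + 4x − 1.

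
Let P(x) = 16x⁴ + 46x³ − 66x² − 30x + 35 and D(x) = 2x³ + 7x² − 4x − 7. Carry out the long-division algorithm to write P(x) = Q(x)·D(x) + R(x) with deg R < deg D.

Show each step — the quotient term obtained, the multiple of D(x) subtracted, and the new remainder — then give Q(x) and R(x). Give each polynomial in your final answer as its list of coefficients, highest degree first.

Step 1: lead(16x⁴ + 46x³ − 66x² − 30x + 35) ÷ lead(D) = 16x⁴ ÷ 2x³ = 8x. Subtract (8x)·D = 16x⁴ + 56x³ − 32x² − 56x. Remainder: −10x³ − 34x² + 26x + 35.
Step 2: lead(−10x³ − 34x² + 26x + 35) ÷ lead(D) = −10x³ ÷ 2x³ = −5. Subtract (−5)·D = −10x³ − 35x² + 20x + 35. Remainder: x² + 6x.

Q = [8, -5]; R = [1, 6, 0]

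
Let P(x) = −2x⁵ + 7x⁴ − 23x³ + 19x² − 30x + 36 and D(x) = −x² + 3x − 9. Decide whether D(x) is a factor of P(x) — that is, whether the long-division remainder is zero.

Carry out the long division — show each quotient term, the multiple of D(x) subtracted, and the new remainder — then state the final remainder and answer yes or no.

Step 1: lead(−2x⁵ + 7x⁴ − 23x³ + 19x² − 30x + 36) ÷ lead(D) = −2x⁵ ÷ −x² = 2x³. Subtract (2x³)·D = −2x⁵ + 6x⁴ − 18x³. Remainder: x⁴ − 5x³ + 19x² − 30x + 36.
Step 2: lead(x⁴ − 5x³ + 19x² − 30x + 36) ÷ lead(D) = x⁴ ÷ −x² = −x². Subtract (−x²)·D = x⁴ − 3x³ + 9x². Remainder: −2x³ + 10x² − 30x + 36.
Step 3: lead(−2x³ + 10x² − 30x + 36) ÷ lead(D) = −2x³ ÷ −x² = 2x. Subtract (2x)·D = −2x³ + 6x² − 18x. Remainder: 4x² − 12x + 36.
Step 4: lead(4x² − 12x + 36) ÷ lead(D) = 4x² ÷ −x² = −4. Subtract (−4)·D = 4x² − 12x + 36. Remainder: 0.

R(x) = 0, so D(x) is a factor of P(x). yes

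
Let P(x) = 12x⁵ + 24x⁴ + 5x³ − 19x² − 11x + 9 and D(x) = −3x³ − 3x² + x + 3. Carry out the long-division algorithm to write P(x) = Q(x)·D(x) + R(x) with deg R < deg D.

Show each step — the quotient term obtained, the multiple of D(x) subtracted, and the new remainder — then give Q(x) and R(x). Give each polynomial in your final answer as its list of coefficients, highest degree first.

Q = [-4, -4, 1]; R = [6]

Step 1: lead(12x⁵ + 24x⁴ + 5x³ − 19x² − 11x + 9) ÷ lead(D) = 12x⁵ ÷ −3x³ = −4x². Subtract (−4x²)·D = 12x⁵ + 12x⁴ − 4x³ − 12x². Remainder: 12x⁴ + 9x³ − 7x² − 11x + 9.
Step 2: lead(12x⁴ + 9x³ − 7x² − 11x + 9) ÷ lead(D) = 12x⁴ ÷ −3x³ = −4x. Subtract (−4x)·D = 12x⁴ + 12x³ − 4x² − 12x. Remainder: −3x³ − 3x² + x + 9.
Step 3: lead(−3x³ − 3x² + x + 9) ÷ lead(D) = −3x³ ÷ −3x³ = 1. Subtract (1)·D = −3x³ − 3x² + x + 3. Remainder: 6.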